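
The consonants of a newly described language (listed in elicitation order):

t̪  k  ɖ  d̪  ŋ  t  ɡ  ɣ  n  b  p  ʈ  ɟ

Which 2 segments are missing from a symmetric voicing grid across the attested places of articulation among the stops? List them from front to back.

/d/, /c/

Voiceless: /p/ (bilabial), /t̪/ (dental), /t/ (alveolar), /ʈ/ (retroflex), /k/ (velar).
Voiced: /b/ (bilabial), /d̪/ (dental), /ɖ/ (retroflex), /ɟ/ (palatal), /ɡ/ (velar).
Gaps, from front to back: alveolar lacks voiced (/d/); palatal lacks voiceless (/c/).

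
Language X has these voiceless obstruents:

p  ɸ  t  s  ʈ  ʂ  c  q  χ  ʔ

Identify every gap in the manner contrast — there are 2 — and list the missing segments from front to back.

place of articulation  stop      fricative
bilabial          p         ɸ       
alveolar          t         s       
retroflex         ʈ         ʂ       
palatal           c         —       
uvular            q         χ       
glottal           ʔ         —       
Gaps, from front to back: palatal lacks fricative (/ç/); glottal lacks fricative (/h/).

/ç/, /h/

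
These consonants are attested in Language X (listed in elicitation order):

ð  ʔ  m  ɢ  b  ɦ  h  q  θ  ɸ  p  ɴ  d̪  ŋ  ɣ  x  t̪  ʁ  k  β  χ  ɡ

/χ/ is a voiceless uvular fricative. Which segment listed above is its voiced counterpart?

/ʁ/

The voiced counterpart is a voiced uvular fricative — in this inventory, /ʁ/.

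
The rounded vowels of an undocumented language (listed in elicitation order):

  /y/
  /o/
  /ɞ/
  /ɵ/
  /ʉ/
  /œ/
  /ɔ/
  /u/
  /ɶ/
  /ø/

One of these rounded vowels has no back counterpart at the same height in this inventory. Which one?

High: /y/ ~ /ʉ/ ~ /u/
High-mid: /ø/ ~ /ɵ/ ~ /o/
Low-mid: /œ/ ~ /ɞ/ ~ /ɔ/
Low: only /ɶ/ (front); no back partner.
So /ɶ/ is the unpaired segment.

/ɶ/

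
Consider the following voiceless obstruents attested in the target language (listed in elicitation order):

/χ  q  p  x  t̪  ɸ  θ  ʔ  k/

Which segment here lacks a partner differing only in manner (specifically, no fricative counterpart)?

/ʔ/

Bilabial: /p/ ~ /ɸ/
Dental: /t̪/ ~ /θ/
Velar: /k/ ~ /x/
Uvular: /q/ ~ /χ/
Glottal: only /ʔ/ (stop); no fricative partner.
So /ʔ/ is the unpaired segment.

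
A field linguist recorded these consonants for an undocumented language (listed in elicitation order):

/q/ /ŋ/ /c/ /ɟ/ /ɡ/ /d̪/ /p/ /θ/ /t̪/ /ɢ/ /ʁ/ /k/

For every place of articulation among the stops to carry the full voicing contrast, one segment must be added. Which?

bilabial: voiceless /p/, voiced —.
dental: voiceless /t̪/, voiced /d̪/.
palatal: voiceless /c/, voiced /ɟ/.
velar: voiceless /k/, voiced /ɡ/.
uvular: voiceless /q/, voiced /ɢ/.
The bilabial row has no voiced member, so the gap is the voiced bilabial stop /b/.

/b/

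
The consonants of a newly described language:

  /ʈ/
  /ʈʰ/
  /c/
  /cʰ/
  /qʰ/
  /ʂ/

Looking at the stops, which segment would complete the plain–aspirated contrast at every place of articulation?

Plain: /ʈ/ (retroflex), /c/ (palatal).
Aspirated: /ʈʰ/ (retroflex), /cʰ/ (palatal), /qʰ/ (uvular).
The uvular row has no plain member, so the gap is the plain uvular stop /q/.

/q/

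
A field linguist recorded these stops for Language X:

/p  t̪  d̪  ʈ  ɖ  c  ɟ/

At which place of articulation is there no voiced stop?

bilabial

bilabial: voiceless /p/, voiced —.
dental: voiceless /t̪/, voiced /d̪/.
retroflex: voiceless /ʈ/, voiced /ɖ/.
palatal: voiceless /c/, voiced /ɟ/.
Every place of articulation has a voiced member except bilabial, where /b/ would be expected.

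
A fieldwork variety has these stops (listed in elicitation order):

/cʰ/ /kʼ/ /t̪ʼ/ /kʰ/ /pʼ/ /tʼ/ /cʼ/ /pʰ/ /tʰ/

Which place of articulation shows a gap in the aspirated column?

place of articulation  aspirated  ejective
bilabial          pʰ        pʼ      
dental            —         t̪ʼ     
alveolar          tʰ        tʼ      
palatal           cʰ        cʼ      
velar             kʰ        kʼ      
Every place of articulation has an aspirated member except dental, where /t̪ʰ/ would be expected.

dental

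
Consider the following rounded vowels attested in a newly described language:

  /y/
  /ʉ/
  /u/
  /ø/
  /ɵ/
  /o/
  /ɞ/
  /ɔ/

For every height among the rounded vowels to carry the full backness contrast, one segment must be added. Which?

/œ/

Front: /y/ (high), /ø/ (high-mid).
Central: /ʉ/ (high), /ɵ/ (high-mid), /ɞ/ (low-mid).
Back: /u/ (high), /o/ (high-mid), /ɔ/ (low-mid).
The low-mid row has no front member, so the gap is the low-mid front rounded vowel /œ/.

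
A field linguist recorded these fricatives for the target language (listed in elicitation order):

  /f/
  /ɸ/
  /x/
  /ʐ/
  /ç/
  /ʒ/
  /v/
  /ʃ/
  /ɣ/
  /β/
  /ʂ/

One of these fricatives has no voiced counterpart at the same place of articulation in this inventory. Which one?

Bilabial: /ɸ/ ~ /β/
Labiodental: /f/ ~ /v/
Postalveolar: /ʃ/ ~ /ʒ/
Retroflex: /ʂ/ ~ /ʐ/
Velar: /x/ ~ /ɣ/
Palatal: only /ç/ (voiceless); no voiced partner.
So /ç/ is the unpaired segment.

/ç/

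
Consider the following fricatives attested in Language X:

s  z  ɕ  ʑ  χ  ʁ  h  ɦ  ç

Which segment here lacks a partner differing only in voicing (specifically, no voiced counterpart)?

/ç/

Alveolar: /s/ ~ /z/
Alveolo-palatal: /ɕ/ ~ /ʑ/
Uvular: /χ/ ~ /ʁ/
Glottal: /h/ ~ /ɦ/
Palatal: only /ç/ (voiceless); no voiced partner.
So /ç/ is the unpaired segment.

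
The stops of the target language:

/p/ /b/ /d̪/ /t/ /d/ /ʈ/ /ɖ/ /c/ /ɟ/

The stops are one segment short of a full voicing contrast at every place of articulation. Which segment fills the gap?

bilabial: voiceless /p/, voiced /b/.
dental: voiceless —, voiced /d̪/.
alveolar: voiceless /t/, voiced /d/.
retroflex: voiceless /ʈ/, voiced /ɖ/.
palatal: voiceless /c/, voiced /ɟ/.
The dental row has no voiceless member, so the gap is the voiceless dental stop /t̪/.

/t̪/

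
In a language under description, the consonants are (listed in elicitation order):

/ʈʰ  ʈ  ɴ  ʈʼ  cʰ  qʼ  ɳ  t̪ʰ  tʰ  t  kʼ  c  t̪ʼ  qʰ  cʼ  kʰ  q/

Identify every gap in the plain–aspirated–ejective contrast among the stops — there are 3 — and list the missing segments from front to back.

/t̪/, /tʼ/, /k/

place of articulation  plain     aspirated  ejective
dental            —         t̪ʰ       t̪ʼ     
alveolar          t         tʰ        —       
retroflex         ʈ         ʈʰ        ʈʼ      
palatal           c         cʰ        cʼ      
velar             —         kʰ        kʼ      
uvular            q         qʰ        qʼ      
Gaps, from front to back: dental lacks plain (/t̪/); alveolar lacks ejective (/tʼ/); velar lacks plain (/k/).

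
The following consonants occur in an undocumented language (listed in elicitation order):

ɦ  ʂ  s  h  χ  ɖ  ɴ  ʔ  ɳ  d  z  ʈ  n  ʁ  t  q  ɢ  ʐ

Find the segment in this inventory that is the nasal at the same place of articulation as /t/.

/t/ is a voiceless alveolar stop.
The nasal at the same place is an alveolar nasal — in this inventory, /n/.

/n/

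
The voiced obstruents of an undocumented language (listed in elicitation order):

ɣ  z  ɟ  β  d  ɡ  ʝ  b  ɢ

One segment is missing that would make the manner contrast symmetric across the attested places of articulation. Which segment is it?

/ʁ/

Stop: /b/ (bilabial), /d/ (alveolar), /ɟ/ (palatal), /ɡ/ (velar), /ɢ/ (uvular).
Fricative: /β/ (bilabial), /z/ (alveolar), /ʝ/ (palatal), /ɣ/ (velar).
The uvular row has no fricative member, so the gap is the uvular fricative /ʁ/.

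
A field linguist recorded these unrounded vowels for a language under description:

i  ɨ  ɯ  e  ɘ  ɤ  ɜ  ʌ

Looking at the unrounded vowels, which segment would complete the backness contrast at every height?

/ɛ/

Front: /i/ (high), /e/ (high-mid).
Central: /ɨ/ (high), /ɘ/ (high-mid), /ɜ/ (low-mid).
Back: /ɯ/ (high), /ɤ/ (high-mid), /ʌ/ (low-mid).
The low-mid row has no front member, so the gap is the low-mid front unrounded vowel /ɛ/.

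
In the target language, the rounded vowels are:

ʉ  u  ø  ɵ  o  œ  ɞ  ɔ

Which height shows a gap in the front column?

high

high: front —, central /ʉ/, back /u/.
high-mid: front /ø/, central /ɵ/, back /o/.
low-mid: front /œ/, central /ɞ/, back /ɔ/.
Every height has a front member except high, where /y/ would be expected.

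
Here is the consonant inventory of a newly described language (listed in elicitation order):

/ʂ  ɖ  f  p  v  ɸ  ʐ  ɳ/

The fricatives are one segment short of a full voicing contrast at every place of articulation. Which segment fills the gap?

/β/

bilabial: voiceless /ɸ/, voiced —.
labiodental: voiceless /f/, voiced /v/.
retroflex: voiceless /ʂ/, voiced /ʐ/.
The bilabial row has no voiced member, so the gap is the voiced bilabial fricative /β/.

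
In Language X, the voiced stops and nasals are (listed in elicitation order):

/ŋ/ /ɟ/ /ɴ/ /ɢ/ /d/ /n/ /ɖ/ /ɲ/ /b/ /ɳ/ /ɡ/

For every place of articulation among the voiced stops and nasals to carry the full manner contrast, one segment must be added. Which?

place of articulation  oral stop  nasal   
bilabial          b         —       
alveolar          d         n       
retroflex         ɖ         ɳ       
palatal           ɟ         ɲ       
velar             ɡ         ŋ       
uvular            ɢ         ɴ       
The bilabial row has no nasal member, so the gap is the bilabial nasal /m/.

/m/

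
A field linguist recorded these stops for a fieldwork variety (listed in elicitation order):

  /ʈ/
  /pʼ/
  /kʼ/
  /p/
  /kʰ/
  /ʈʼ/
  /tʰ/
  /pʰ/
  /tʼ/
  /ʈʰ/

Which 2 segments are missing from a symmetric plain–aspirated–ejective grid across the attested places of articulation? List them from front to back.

/t/, /k/

place of articulation  plain     aspirated  ejective
bilabial          p         pʰ        pʼ      
alveolar          —         tʰ        tʼ      
retroflex         ʈ         ʈʰ        ʈʼ      
velar             —         kʰ        kʼ      
Gaps, from front to back: alveolar lacks plain (/t/); velar lacks plain (/k/).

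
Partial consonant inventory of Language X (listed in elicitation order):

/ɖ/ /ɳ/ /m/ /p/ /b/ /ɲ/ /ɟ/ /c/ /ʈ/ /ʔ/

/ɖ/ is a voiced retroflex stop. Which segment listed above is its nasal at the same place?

The nasal at the same place is a retroflex nasal — in this inventory, /ɳ/.

/ɳ/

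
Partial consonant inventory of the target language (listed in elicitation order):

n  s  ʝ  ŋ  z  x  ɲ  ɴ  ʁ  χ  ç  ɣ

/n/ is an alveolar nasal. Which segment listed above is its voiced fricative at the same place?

/z/

The voiced fricative at the same place is a voiced alveolar fricative — in this inventory, /z/.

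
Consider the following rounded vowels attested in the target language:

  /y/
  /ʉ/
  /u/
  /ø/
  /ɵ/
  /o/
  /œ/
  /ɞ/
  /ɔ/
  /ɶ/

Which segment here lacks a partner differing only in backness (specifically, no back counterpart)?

High: /y/ ~ /ʉ/ ~ /u/
High-mid: /ø/ ~ /ɵ/ ~ /o/
Low-mid: /œ/ ~ /ɞ/ ~ /ɔ/
Low: only /ɶ/ (front); no back partner.
So /ɶ/ is the unpaired segment.

/ɶ/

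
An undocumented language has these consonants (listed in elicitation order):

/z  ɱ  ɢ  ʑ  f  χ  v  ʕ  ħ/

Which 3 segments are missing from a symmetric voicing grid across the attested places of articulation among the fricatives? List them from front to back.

/s/, /ɕ/, /ʁ/

Voiceless: /f/ (labiodental), /χ/ (uvular), /ħ/ (pharyngeal).
Voiced: /v/ (labiodental), /z/ (alveolar), /ʑ/ (alveolo-palatal), /ʕ/ (pharyngeal).
Gaps, from front to back: alveolar lacks voiceless (/s/); alveolo-palatal lacks voiceless (/ɕ/); uvular lacks voiced (/ʁ/).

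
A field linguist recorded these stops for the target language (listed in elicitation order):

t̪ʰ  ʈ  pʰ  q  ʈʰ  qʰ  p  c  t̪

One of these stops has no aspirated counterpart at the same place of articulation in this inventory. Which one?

/c/

Bilabial: /p/ ~ /pʰ/
Dental: /t̪/ ~ /t̪ʰ/
Retroflex: /ʈ/ ~ /ʈʰ/
Uvular: /q/ ~ /qʰ/
Palatal: only /c/ (plain); no aspirated partner.
So /c/ is the unpaired segment.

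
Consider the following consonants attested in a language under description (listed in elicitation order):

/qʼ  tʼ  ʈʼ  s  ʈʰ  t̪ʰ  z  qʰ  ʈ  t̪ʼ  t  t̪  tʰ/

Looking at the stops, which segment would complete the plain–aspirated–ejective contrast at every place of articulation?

/q/

place of articulation  plain     aspirated  ejective
dental            t̪        t̪ʰ       t̪ʼ     
alveolar          t         tʰ        tʼ      
retroflex         ʈ         ʈʰ        ʈʼ      
uvular            —         qʰ        qʼ      
The uvular row has no plain member, so the gap is the plain uvular stop /q/.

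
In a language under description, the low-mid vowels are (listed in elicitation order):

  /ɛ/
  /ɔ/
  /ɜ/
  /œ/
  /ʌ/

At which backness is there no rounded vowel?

central

backness          unrounded  rounded 
front             ɛ         œ       
central           ɜ         —       
back              ʌ         ɔ       
Every backness has a rounded member except central, where /ɞ/ would be expected.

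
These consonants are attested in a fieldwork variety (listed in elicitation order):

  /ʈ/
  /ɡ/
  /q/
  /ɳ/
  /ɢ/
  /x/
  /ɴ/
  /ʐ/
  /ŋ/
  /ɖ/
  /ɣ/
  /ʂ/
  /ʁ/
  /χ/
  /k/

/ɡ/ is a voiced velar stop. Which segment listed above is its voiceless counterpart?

The voiceless counterpart is a voiceless velar stop — in this inventory, /k/.

/k/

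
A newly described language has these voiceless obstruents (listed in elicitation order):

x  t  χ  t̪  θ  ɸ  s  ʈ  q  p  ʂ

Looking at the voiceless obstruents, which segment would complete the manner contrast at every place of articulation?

Stop: /p/ (bilabial), /t̪/ (dental), /t/ (alveolar), /ʈ/ (retroflex), /q/ (uvular).
Fricative: /ɸ/ (bilabial), /θ/ (dental), /s/ (alveolar), /ʂ/ (retroflex), /x/ (velar), /χ/ (uvular).
The velar row has no stop member, so the gap is the velar stop /k/.

/k/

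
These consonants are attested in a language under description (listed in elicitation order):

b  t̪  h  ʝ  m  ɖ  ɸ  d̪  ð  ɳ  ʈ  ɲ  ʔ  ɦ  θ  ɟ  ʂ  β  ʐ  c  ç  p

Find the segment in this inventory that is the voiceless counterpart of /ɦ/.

/ɦ/ is a voiced glottal fricative.
The voiceless counterpart is a voiceless glottal fricative — in this inventory, /h/.

/h/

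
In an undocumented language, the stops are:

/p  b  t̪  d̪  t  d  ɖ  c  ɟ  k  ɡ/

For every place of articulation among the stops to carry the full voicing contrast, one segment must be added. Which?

/ʈ/

Voiceless: /p/ (bilabial), /t̪/ (dental), /t/ (alveolar), /c/ (palatal), /k/ (velar).
Voiced: /b/ (bilabial), /d̪/ (dental), /d/ (alveolar), /ɖ/ (retroflex), /ɟ/ (palatal), /ɡ/ (velar).
The retroflex row has no voiceless member, so the gap is the voiceless retroflex stop /ʈ/.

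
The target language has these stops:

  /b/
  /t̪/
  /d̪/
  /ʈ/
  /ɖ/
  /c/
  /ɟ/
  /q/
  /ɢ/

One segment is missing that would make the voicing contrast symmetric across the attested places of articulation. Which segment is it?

/p/

place of articulation  voiceless  voiced  
bilabial          —         b       
dental            t̪        d̪      
retroflex         ʈ         ɖ       
palatal           c         ɟ       
uvular            q         ɢ       
The bilabial row has no voiceless member, so the gap is the voiceless bilabial stop /p/.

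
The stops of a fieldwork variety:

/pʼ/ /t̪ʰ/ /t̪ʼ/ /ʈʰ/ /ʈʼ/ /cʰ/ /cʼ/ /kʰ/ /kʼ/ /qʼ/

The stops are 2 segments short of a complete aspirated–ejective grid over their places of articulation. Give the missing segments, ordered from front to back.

/pʰ/, /qʰ/

bilabial: aspirated —, ejective /pʼ/.
dental: aspirated /t̪ʰ/, ejective /t̪ʼ/.
retroflex: aspirated /ʈʰ/, ejective /ʈʼ/.
palatal: aspirated /cʰ/, ejective /cʼ/.
velar: aspirated /kʰ/, ejective /kʼ/.
uvular: aspirated —, ejective /qʼ/.
Gaps, from front to back: bilabial lacks aspirated (/pʰ/); uvular lacks aspirated (/qʰ/).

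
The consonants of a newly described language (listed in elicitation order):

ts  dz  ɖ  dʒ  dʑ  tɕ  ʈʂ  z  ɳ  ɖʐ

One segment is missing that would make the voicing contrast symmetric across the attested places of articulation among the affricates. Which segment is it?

Voiceless: /ts/ (alveolar), /ʈʂ/ (retroflex), /tɕ/ (alveolo-palatal).
Voiced: /dz/ (alveolar), /dʒ/ (postalveolar), /ɖʐ/ (retroflex), /dʑ/ (alveolo-palatal).
The postalveolar row has no voiceless member, so the gap is the voiceless postalveolar affricate /tʃ/.

/tʃ/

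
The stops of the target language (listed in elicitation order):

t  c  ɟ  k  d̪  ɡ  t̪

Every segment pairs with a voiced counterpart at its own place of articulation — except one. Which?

/t/

Dental: /t̪/ ~ /d̪/
Palatal: /c/ ~ /ɟ/
Velar: /k/ ~ /ɡ/
Alveolar: only /t/ (voiceless); no voiced partner.
So /t/ is the unpaired segment.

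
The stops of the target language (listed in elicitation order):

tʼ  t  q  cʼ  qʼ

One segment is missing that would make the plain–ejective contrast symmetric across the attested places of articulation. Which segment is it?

/c/

Plain: /t/ (alveolar), /q/ (uvular).
Ejective: /tʼ/ (alveolar), /cʼ/ (palatal), /qʼ/ (uvular).
The palatal row has no plain member, so the gap is the plain palatal stop /c/.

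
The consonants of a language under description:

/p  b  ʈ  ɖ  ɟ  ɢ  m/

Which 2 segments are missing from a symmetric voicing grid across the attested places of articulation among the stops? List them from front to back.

place of articulation  voiceless  voiced  
bilabial          p         b       
retroflex         ʈ         ɖ       
palatal           —         ɟ       
uvular            —         ɢ       
Gaps, from front to back: palatal lacks voiceless (/c/); uvular lacks voiceless (/q/).

/c/, /q/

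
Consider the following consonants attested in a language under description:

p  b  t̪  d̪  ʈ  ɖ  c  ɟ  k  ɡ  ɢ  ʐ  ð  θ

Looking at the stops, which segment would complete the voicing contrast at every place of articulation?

/q/

Voiceless: /p/ (bilabial), /t̪/ (dental), /ʈ/ (retroflex), /c/ (palatal), /k/ (velar).
Voiced: /b/ (bilabial), /d̪/ (dental), /ɖ/ (retroflex), /ɟ/ (palatal), /ɡ/ (velar), /ɢ/ (uvular).
The uvular row has no voiceless member, so the gap is the voiceless uvular stop /q/.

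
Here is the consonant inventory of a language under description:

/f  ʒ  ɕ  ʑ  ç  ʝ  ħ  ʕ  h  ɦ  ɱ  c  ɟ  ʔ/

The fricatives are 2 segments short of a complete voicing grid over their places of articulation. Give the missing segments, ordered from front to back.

Voiceless: /f/ (labiodental), /ɕ/ (alveolo-palatal), /ç/ (palatal), /ħ/ (pharyngeal), /h/ (glottal).
Voiced: /ʒ/ (postalveolar), /ʑ/ (alveolo-palatal), /ʝ/ (palatal), /ʕ/ (pharyngeal), /ɦ/ (glottal).
Gaps, from front to back: labiodental lacks voiced (/v/); postalveolar lacks voiceless (/ʃ/).

/v/, /ʃ/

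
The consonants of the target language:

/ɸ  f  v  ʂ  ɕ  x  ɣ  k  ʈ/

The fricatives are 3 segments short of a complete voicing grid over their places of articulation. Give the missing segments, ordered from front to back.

/β/, /ʐ/, /ʑ/

Voiceless: /ɸ/ (bilabial), /f/ (labiodental), /ʂ/ (retroflex), /ɕ/ (alveolo-palatal), /x/ (velar).
Voiced: /v/ (labiodental), /ɣ/ (velar).
Gaps, from front to back: bilabial lacks voiced (/β/); retroflex lacks voiced (/ʐ/); alveolo-palatal lacks voiced (/ʑ/).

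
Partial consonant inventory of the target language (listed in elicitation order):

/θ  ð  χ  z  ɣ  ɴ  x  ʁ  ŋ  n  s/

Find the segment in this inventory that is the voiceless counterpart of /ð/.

/ð/ is a voiced dental fricative.
The voiceless counterpart is a voiceless dental fricative — in this inventory, /θ/.

/θ/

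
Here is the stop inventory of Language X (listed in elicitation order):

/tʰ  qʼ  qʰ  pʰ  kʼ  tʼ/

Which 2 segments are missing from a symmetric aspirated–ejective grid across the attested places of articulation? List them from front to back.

/pʼ/, /kʰ/

bilabial: aspirated /pʰ/, ejective —.
alveolar: aspirated /tʰ/, ejective /tʼ/.
velar: aspirated —, ejective /kʼ/.
uvular: aspirated /qʰ/, ejective /qʼ/.
Gaps, from front to back: bilabial lacks ejective (/pʼ/); velar lacks aspirated (/kʰ/).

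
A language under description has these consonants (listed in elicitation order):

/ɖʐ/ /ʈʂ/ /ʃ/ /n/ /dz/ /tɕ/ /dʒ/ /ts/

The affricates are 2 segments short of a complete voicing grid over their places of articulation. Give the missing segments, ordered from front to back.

alveolar: voiceless /ts/, voiced /dz/.
postalveolar: voiceless —, voiced /dʒ/.
retroflex: voiceless /ʈʂ/, voiced /ɖʐ/.
alveolo-palatal: voiceless /tɕ/, voiced —.
Gaps, from front to back: postalveolar lacks voiceless (/tʃ/); alveolo-palatal lacks voiced (/dʑ/).

/tʃ/, /dʑ/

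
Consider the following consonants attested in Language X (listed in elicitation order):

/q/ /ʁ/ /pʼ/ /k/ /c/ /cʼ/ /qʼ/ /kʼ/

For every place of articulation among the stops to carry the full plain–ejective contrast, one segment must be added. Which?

/p/

place of articulation  plain     ejective
bilabial          —         pʼ      
palatal           c         cʼ      
velar             k         kʼ      
uvular            q         qʼ      
The bilabial row has no plain member, so the gap is the plain bilabial stop /p/.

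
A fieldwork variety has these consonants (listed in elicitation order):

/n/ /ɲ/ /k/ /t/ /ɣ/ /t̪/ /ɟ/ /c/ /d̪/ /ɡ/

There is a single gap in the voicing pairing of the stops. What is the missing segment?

place of articulation  voiceless  voiced  
dental            t̪        d̪      
alveolar          t         —       
palatal           c         ɟ       
velar             k         ɡ       
The alveolar row has no voiced member, so the gap is the voiced alveolar stop /d/.

/d/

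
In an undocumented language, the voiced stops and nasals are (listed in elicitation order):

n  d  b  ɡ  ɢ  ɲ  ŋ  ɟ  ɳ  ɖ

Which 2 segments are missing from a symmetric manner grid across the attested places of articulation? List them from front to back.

place of articulation  oral stop  nasal   
bilabial          b         —       
alveolar          d         n       
retroflex         ɖ         ɳ       
palatal           ɟ         ɲ       
velar             ɡ         ŋ       
uvular            ɢ         —       
Gaps, from front to back: bilabial lacks nasal (/m/); uvular lacks nasal (/ɴ/).

/m/, /ɴ/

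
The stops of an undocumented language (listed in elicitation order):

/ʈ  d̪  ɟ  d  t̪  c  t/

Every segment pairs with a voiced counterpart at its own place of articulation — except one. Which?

/ʈ/

Dental: /t̪/ ~ /d̪/
Alveolar: /t/ ~ /d/
Palatal: /c/ ~ /ɟ/
Retroflex: only /ʈ/ (voiceless); no voiced partner.
So /ʈ/ is the unpaired segment.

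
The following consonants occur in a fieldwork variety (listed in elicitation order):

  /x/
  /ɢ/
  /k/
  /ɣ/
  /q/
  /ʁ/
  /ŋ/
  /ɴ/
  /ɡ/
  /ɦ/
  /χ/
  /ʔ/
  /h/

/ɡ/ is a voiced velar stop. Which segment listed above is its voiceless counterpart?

The voiceless counterpart is a voiceless velar stop — in this inventory, /k/.

/k/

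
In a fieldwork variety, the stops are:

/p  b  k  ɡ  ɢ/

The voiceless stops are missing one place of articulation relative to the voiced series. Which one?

bilabial: voiceless /p/, voiced /b/.
velar: voiceless /k/, voiced /ɡ/.
uvular: voiceless —, voiced /ɢ/.
Every place of articulation has a voiceless member except uvular, where /q/ would be expected.

uvular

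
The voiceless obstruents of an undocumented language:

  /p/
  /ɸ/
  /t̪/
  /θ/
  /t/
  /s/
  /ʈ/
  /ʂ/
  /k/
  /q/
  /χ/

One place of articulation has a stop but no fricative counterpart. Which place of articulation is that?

velar

bilabial: stop /p/, fricative /ɸ/.
dental: stop /t̪/, fricative /θ/.
alveolar: stop /t/, fricative /s/.
retroflex: stop /ʈ/, fricative /ʂ/.
velar: stop /k/, fricative —.
uvular: stop /q/, fricative /χ/.
Every place of articulation has a fricative member except velar, where /x/ would be expected.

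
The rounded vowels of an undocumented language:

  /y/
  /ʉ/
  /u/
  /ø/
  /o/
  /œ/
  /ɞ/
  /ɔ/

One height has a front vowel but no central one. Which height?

high-mid

height            front     central   back    
high              y         ʉ         u       
high-mid          ø         —         o       
low-mid           œ         ɞ         ɔ       
Every height has a central member except high-mid, where /ɵ/ would be expected.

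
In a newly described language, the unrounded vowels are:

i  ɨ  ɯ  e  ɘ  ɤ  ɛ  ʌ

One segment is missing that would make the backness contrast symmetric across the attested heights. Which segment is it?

high: front /i/, central /ɨ/, back /ɯ/.
high-mid: front /e/, central /ɘ/, back /ɤ/.
low-mid: front /ɛ/, central —, back /ʌ/.
The low-mid row has no central member, so the gap is the low-mid central unrounded vowel /ɜ/.

/ɜ/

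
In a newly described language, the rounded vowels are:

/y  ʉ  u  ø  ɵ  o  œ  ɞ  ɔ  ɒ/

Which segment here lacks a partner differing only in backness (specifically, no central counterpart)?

/ɒ/

High: /y/ ~ /ʉ/ ~ /u/
High-mid: /ø/ ~ /ɵ/ ~ /o/
Low-mid: /œ/ ~ /ɞ/ ~ /ɔ/
Low: only /ɒ/ (back); no central partner.
So /ɒ/ is the unpaired segment.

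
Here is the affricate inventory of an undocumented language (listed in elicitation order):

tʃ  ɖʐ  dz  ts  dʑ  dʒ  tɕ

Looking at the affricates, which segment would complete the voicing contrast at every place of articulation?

place of articulation  voiceless  voiced  
alveolar          ts        dz      
postalveolar      tʃ        dʒ      
retroflex         —         ɖʐ      
alveolo-palatal   tɕ        dʑ      
The retroflex row has no voiceless member, so the gap is the voiceless retroflex affricate /ʈʂ/.

/ʈʂ/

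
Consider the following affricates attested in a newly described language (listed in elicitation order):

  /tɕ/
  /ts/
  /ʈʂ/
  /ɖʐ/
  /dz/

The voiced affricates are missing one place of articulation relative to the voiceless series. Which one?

alveolo-palatal

alveolar: voiceless /ts/, voiced /dz/.
retroflex: voiceless /ʈʂ/, voiced /ɖʐ/.
alveolo-palatal: voiceless /tɕ/, voiced —.
Every place of articulation has a voiced member except alveolo-palatal, where /dʑ/ would be expected.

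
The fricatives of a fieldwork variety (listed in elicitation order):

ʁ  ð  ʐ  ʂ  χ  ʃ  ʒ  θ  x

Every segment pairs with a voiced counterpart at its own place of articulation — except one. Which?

Dental: /θ/ ~ /ð/
Postalveolar: /ʃ/ ~ /ʒ/
Retroflex: /ʂ/ ~ /ʐ/
Uvular: /χ/ ~ /ʁ/
Velar: only /x/ (voiceless); no voiced partner.
So /x/ is the unpaired segment.

/x/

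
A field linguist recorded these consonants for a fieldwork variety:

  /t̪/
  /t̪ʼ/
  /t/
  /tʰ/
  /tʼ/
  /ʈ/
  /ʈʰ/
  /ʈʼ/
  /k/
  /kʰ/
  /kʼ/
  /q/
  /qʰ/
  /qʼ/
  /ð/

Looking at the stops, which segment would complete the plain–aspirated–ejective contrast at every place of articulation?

place of articulation  plain     aspirated  ejective
dental            t̪        —         t̪ʼ     
alveolar          t         tʰ        tʼ      
retroflex         ʈ         ʈʰ        ʈʼ      
velar             k         kʰ        kʼ      
uvular            q         qʰ        qʼ      
The dental row has no aspirated member, so the gap is the aspirated dental stop /t̪ʰ/.

/t̪ʰ/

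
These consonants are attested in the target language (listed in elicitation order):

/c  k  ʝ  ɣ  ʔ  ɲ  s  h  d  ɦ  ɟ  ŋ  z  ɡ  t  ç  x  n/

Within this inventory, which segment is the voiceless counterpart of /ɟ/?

/ɟ/ is a voiced palatal stop.
The voiceless counterpart is a voiceless palatal stop — in this inventory, /c/.

/c/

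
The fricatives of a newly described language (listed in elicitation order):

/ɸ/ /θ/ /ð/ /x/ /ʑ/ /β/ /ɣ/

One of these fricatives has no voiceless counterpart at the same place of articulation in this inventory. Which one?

/ʑ/

Bilabial: /ɸ/ ~ /β/
Dental: /θ/ ~ /ð/
Velar: /x/ ~ /ɣ/
Alveolo-palatal: only /ʑ/ (voiced); no voiceless partner.
So /ʑ/ is the unpaired segment.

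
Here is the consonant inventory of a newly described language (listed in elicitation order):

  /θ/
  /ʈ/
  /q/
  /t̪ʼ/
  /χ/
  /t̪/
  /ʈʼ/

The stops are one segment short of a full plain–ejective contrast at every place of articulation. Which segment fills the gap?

/qʼ/

dental: plain /t̪/, ejective /t̪ʼ/.
retroflex: plain /ʈ/, ejective /ʈʼ/.
uvular: plain /q/, ejective —.
The uvular row has no ejective member, so the gap is the ejective uvular stop /qʼ/.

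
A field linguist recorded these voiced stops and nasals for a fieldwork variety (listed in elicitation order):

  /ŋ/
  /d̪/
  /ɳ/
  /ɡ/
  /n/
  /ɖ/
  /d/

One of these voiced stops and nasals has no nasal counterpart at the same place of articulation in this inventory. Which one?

/d̪/

Alveolar: /d/ ~ /n/
Retroflex: /ɖ/ ~ /ɳ/
Velar: /ɡ/ ~ /ŋ/
Dental: only /d̪/ (oral stop); no nasal partner.
So /d̪/ is the unpaired segment.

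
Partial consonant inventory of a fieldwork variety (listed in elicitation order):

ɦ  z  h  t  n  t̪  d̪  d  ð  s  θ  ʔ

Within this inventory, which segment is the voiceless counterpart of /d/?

/t/

/d/ is a voiced alveolar stop.
The voiceless counterpart is a voiceless alveolar stop — in this inventory, /t/.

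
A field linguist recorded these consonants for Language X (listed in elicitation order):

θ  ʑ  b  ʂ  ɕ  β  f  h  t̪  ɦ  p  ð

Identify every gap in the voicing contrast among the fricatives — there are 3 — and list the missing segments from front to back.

place of articulation  voiceless  voiced  
bilabial          —         β       
labiodental       f         —       
dental            θ         ð       
retroflex         ʂ         —       
alveolo-palatal   ɕ         ʑ       
glottal           h         ɦ       
Gaps, from front to back: bilabial lacks voiceless (/ɸ/); labiodental lacks voiced (/v/); retroflex lacks voiced (/ʐ/).

/ɸ/, /v/, /ʐ/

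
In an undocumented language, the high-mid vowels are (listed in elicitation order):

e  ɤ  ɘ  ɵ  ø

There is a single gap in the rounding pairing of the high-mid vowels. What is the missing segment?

/o/

backness          unrounded  rounded 
front             e         ø       
central           ɘ         ɵ       
back              ɤ         —       
The back row has no rounded member, so the gap is the back rounded vowel /o/.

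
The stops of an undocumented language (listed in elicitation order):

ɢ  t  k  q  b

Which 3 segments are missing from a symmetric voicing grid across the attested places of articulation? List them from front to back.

bilabial: voiceless —, voiced /b/.
alveolar: voiceless /t/, voiced —.
velar: voiceless /k/, voiced —.
uvular: voiceless /q/, voiced /ɢ/.
Gaps, from front to back: bilabial lacks voiceless (/p/); alveolar lacks voiced (/d/); velar lacks voiced (/ɡ/).

/p/, /d/, /ɡ/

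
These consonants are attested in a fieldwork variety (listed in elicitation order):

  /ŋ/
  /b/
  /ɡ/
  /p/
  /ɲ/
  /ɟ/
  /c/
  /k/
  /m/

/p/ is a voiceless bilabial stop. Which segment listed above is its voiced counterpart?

/b/

The voiced counterpart is a voiced bilabial stop — in this inventory, /b/.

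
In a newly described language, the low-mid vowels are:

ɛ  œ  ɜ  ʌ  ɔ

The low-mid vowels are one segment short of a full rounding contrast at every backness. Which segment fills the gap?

/ɞ/

Unrounded: /ɛ/ (front), /ɜ/ (central), /ʌ/ (back).
Rounded: /œ/ (front), /ɔ/ (back).
The central row has no rounded member, so the gap is the central rounded vowel /ɞ/.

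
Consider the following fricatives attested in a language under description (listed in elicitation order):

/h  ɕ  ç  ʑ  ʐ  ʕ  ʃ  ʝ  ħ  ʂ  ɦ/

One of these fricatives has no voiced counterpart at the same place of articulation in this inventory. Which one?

/ʃ/

Retroflex: /ʂ/ ~ /ʐ/
Alveolo-palatal: /ɕ/ ~ /ʑ/
Palatal: /ç/ ~ /ʝ/
Pharyngeal: /ħ/ ~ /ʕ/
Glottal: /h/ ~ /ɦ/
Postalveolar: only /ʃ/ (voiceless); no voiced partner.
So /ʃ/ is the unpaired segment.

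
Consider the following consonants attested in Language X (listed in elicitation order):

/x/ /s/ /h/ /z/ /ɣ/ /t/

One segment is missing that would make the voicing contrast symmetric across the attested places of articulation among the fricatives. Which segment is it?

Voiceless: /s/ (alveolar), /x/ (velar), /h/ (glottal).
Voiced: /z/ (alveolar), /ɣ/ (velar).
The glottal row has no voiced member, so the gap is the voiced glottal fricative /ɦ/.

/ɦ/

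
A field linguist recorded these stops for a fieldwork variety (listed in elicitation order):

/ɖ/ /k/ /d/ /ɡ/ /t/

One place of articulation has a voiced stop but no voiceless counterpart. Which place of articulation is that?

retroflex

Voiceless: /t/ (alveolar), /k/ (velar).
Voiced: /d/ (alveolar), /ɖ/ (retroflex), /ɡ/ (velar).
Every place of articulation has a voiceless member except retroflex, where /ʈ/ would be expected.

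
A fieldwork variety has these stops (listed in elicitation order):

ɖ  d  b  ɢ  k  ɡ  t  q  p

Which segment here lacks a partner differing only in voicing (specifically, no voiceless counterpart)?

Bilabial: /p/ ~ /b/
Alveolar: /t/ ~ /d/
Velar: /k/ ~ /ɡ/
Uvular: /q/ ~ /ɢ/
Retroflex: only /ɖ/ (voiced); no voiceless partner.
So /ɖ/ is the unpaired segment.

/ɖ/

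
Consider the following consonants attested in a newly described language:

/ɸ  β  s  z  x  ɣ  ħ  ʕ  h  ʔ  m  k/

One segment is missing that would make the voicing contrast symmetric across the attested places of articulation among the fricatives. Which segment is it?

Voiceless: /ɸ/ (bilabial), /s/ (alveolar), /x/ (velar), /ħ/ (pharyngeal), /h/ (glottal).
Voiced: /β/ (bilabial), /z/ (alveolar), /ɣ/ (velar), /ʕ/ (pharyngeal).
The glottal row has no voiced member, so the gap is the voiced glottal fricative /ɦ/.

/ɦ/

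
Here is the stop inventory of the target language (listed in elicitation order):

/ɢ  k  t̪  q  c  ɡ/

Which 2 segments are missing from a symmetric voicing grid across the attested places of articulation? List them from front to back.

/d̪/, /ɟ/

place of articulation  voiceless  voiced  
dental            t̪        —       
palatal           c         —       
velar             k         ɡ       
uvular            q         ɢ       
Gaps, from front to back: dental lacks voiced (/d̪/); palatal lacks voiced (/ɟ/).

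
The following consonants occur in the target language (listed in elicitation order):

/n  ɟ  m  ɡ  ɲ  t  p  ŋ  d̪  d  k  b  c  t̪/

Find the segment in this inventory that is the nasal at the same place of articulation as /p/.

/m/

/p/ is a voiceless bilabial stop.
The nasal at the same place is a bilabial nasal — in this inventory, /m/.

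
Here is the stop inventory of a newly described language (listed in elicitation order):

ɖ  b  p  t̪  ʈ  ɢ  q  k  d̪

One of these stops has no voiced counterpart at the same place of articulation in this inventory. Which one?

/k/

Bilabial: /p/ ~ /b/
Dental: /t̪/ ~ /d̪/
Retroflex: /ʈ/ ~ /ɖ/
Uvular: /q/ ~ /ɢ/
Velar: only /k/ (voiceless); no voiced partner.
So /k/ is the unpaired segment.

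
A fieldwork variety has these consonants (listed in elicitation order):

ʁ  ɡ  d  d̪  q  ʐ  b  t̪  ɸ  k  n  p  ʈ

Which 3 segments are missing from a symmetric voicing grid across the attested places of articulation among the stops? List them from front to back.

bilabial: voiceless /p/, voiced /b/.
dental: voiceless /t̪/, voiced /d̪/.
alveolar: voiceless —, voiced /d/.
retroflex: voiceless /ʈ/, voiced —.
velar: voiceless /k/, voiced /ɡ/.
uvular: voiceless /q/, voiced —.
Gaps, from front to back: alveolar lacks voiceless (/t/); retroflex lacks voiced (/ɖ/); uvular lacks voiced (/ɢ/).

/t/, /ɖ/, /ɢ/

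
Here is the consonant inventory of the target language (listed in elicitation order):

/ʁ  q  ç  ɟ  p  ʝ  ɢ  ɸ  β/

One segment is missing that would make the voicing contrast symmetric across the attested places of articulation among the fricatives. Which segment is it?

/χ/

bilabial: voiceless /ɸ/, voiced /β/.
palatal: voiceless /ç/, voiced /ʝ/.
uvular: voiceless —, voiced /ʁ/.
The uvular row has no voiceless member, so the gap is the voiceless uvular fricative /χ/.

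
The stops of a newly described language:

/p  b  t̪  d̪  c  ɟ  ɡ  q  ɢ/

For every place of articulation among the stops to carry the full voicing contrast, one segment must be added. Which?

/k/

place of articulation  voiceless  voiced  
bilabial          p         b       
dental            t̪        d̪      
palatal           c         ɟ       
velar             —         ɡ       
uvular            q         ɢ       
The velar row has no voiceless member, so the gap is the voiceless velar stop /k/.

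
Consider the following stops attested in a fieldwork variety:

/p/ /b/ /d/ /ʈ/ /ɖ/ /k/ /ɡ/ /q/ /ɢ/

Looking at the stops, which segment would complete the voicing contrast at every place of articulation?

/t/

bilabial: voiceless /p/, voiced /b/.
alveolar: voiceless —, voiced /d/.
retroflex: voiceless /ʈ/, voiced /ɖ/.
velar: voiceless /k/, voiced /ɡ/.
uvular: voiceless /q/, voiced /ɢ/.
The alveolar row has no voiceless member, so the gap is the voiceless alveolar stop /t/.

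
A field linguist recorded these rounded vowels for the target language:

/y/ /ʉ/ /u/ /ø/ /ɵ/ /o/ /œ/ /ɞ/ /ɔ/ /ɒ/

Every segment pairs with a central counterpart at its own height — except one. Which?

High: /y/ ~ /ʉ/ ~ /u/
High-mid: /ø/ ~ /ɵ/ ~ /o/
Low-mid: /œ/ ~ /ɞ/ ~ /ɔ/
Low: only /ɒ/ (back); no central partner.
So /ɒ/ is the unpaired segment.

/ɒ/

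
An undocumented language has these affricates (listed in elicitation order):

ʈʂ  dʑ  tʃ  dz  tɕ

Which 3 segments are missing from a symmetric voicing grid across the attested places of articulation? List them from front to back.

/ts/, /dʒ/, /ɖʐ/

Voiceless: /tʃ/ (postalveolar), /ʈʂ/ (retroflex), /tɕ/ (alveolo-palatal).
Voiced: /dz/ (alveolar), /dʑ/ (alveolo-palatal).
Gaps, from front to back: alveolar lacks voiceless (/ts/); postalveolar lacks voiced (/dʒ/); retroflex lacks voiced (/ɖʐ/).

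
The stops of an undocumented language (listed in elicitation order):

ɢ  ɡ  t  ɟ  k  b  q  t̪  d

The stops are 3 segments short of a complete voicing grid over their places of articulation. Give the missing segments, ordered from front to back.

/p/, /d̪/, /c/

Voiceless: /t̪/ (dental), /t/ (alveolar), /k/ (velar), /q/ (uvular).
Voiced: /b/ (bilabial), /d/ (alveolar), /ɟ/ (palatal), /ɡ/ (velar), /ɢ/ (uvular).
Gaps, from front to back: bilabial lacks voiceless (/p/); dental lacks voiced (/d̪/); palatal lacks voiceless (/c/).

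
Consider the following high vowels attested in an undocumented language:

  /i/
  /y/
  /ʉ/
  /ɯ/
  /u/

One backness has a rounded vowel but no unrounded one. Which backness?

central

Unrounded: /i/ (front), /ɯ/ (back).
Rounded: /y/ (front), /ʉ/ (central), /u/ (back).
Every backness has an unrounded member except central, where /ɨ/ would be expected.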